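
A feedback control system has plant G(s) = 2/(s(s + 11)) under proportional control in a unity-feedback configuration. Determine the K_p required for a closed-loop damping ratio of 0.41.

Closed-loop characteristic equation: s² + 11s + K_p·2 = 0.
So ω_n = √(2K_p) and 2ζω_n = 11, giving ζ = 11/(2√(2K_p)).
Setting ζ = 0.41: √(2K_p) = 11/(2·0.41) = 13.41, so K_p = 180/2 = 90.

K_p = 90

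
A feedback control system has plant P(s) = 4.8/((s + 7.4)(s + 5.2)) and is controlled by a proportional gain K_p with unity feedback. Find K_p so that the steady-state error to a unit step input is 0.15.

K_p = 45.4

For a type-0 loop with proportional control, e_ss = 1/(1 + K_p·P(0)).
P(0) = 0.1247. Require 1/(1 + K_p·0.1247) = 0.15, so 1 + 0.1247·K_p = 6.667.
K_p = (6.667 − 1)/0.1247 = 45.4.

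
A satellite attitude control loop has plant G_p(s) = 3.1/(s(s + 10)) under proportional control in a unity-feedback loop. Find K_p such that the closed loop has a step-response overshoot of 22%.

K_p = 42.8

From %OS = 100·exp(−πζ/√(1−ζ²)) = 22%, ζ = −ln(0.22)/√(π²+ln²(0.22)) = 0.4342.
Characteristic equation s² + 10s + 3.1K_p = 0 gives ζ = 10/(2√(3.1K_p)).
Setting ζ = 0.4342: √(3.1K_p) = 10/(2·0.4342) = 11.52, so K_p = 132.6/3.1 = 42.8.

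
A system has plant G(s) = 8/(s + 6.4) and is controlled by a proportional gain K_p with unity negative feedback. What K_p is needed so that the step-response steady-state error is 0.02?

K_p = 39.2

The loop is type 0, so e_ss(step) = 1/(1 + K_pos) with K_pos = K_p·G(0).
G(0) = 1.25. Require 1/(1 + K_p·1.25) = 0.02, so 1 + 1.25·K_p = 50.
K_p = (50 − 1)/1.25 = 39.2.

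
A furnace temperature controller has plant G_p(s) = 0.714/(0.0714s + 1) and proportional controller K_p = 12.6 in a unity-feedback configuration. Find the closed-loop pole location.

s = -140

Closed loop: T(s) = K_p·G_p/(1+K_p·G_p) = 8.996/(0.0714s + 1 + 8.996), with pole at s = −(1 + 8.996)/0.0714 = −140.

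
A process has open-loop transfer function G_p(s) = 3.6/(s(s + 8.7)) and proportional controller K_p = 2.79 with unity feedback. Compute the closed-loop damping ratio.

ζ = 1.37

1 + K_p·G_p(s) = 0 gives s² + 8.7s + 10.04 = 0.
Matching s² + 2ζω_n s + ω_n²: ω_n = √10.04 = 3.169 rad/s and 2ζω_n = 8.7, so ζ = 8.7/(2·3.169) = 1.37.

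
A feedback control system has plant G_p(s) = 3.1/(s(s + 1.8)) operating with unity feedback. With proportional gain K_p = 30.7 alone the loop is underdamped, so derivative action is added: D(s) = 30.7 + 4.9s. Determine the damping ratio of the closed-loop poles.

Forward path: (30.7 + 4.9s)·3.1/(s(s+1.8)). The closed-loop characteristic equation is s² + (1.8 + 3.1·4.9)s + 3.1·30.7 = 0.
That is s² + 16.99s + 95.17 = 0, so ω_n = 9.756 rad/s and ζ = 16.99/(2·9.756) = 0.8708.

ζ = 0.871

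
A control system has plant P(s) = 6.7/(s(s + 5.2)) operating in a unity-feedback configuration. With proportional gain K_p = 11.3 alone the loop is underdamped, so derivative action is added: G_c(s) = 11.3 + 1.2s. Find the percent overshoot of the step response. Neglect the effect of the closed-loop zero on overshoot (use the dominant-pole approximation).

2.51%

Forward path: (11.3 + 1.2s)·6.7/(s(s+5.2)). The closed-loop characteristic equation is s² + (5.2 + 6.7·1.2)s + 6.7·11.3 = 0.
That is s² + 13.24s + 75.71 = 0, so ω_n = 8.701 rad/s and ζ = 13.24/(2·8.701) = 0.7608.
%OS = 100·exp(−πζ/√(1−ζ²)) = 2.51%.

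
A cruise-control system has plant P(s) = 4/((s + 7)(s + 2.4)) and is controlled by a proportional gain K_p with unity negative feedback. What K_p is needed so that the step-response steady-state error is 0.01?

K_p = 416

For a type-0 loop with proportional control, e_ss = 1/(1 + K_p·P(0)).
P(0) = 0.2381. Require 1/(1 + K_p·0.2381) = 0.01, so 1 + 0.2381·K_p = 100.
K_p = (100 − 1)/0.2381 = 416.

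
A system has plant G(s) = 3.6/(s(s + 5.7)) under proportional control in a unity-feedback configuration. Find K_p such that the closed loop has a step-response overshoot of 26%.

From %OS = 100·exp(−πζ/√(1−ζ²)) = 26%, ζ = −ln(0.26)/√(π²+ln²(0.26)) = 0.3941.
Characteristic equation s² + 5.7s + 3.6K_p = 0 gives ζ = 5.7/(2√(3.6K_p)).
Setting ζ = 0.3941: √(3.6K_p) = 5.7/(2·0.3941) = 7.232, so K_p = 52.3/3.6 = 14.5.

K_p = 14.5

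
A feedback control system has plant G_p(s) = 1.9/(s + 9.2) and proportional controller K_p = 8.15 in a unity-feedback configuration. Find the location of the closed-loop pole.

Closed-loop transfer function: T(s) = K_p·G_p(s)/(1 + K_p·G_p(s)) = 15.48/(s + 9.2 + 15.48) = 15.48/(s + 24.68).
The closed-loop pole is at s = −24.68.

s = -24.68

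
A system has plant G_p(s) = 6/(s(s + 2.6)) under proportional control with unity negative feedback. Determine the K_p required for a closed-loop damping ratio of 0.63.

K_p = 0.71

Closed-loop characteristic equation: s² + 2.6s + K_p·6 = 0.
So ω_n = √(6K_p) and 2ζω_n = 2.6, giving ζ = 2.6/(2√(6K_p)).
Setting ζ = 0.63: √(6K_p) = 2.6/(2·0.63) = 2.063, so K_p = 4.258/6 = 0.71.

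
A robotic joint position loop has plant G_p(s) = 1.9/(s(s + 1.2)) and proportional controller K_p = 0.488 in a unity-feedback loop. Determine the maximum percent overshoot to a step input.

8.19%

Closed-loop characteristic equation: s² + 1.2s + 0.9272 = 0, so ω_n = 0.9629 rad/s and ζ = 1.2/(2·0.9629) = 0.6231.
%OS = 100·exp(−πζ/√(1−ζ²)) = 100·exp(−π·0.6231/√0.6117) = 8.19%.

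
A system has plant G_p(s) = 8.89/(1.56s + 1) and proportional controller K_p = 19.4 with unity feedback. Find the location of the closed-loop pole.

s = -111.2

Closed loop: T(s) = K_p·G_p/(1+K_p·G_p) = 172.5/(1.56s + 1 + 172.5), with pole at s = −(1 + 172.5)/1.56 = −111.2.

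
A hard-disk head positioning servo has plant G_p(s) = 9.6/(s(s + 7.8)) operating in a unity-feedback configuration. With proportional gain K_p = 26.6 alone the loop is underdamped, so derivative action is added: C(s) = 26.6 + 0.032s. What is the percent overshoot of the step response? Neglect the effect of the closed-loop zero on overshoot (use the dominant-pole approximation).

Forward path: (26.6 + 0.032s)·9.6/(s(s+7.8)). The closed-loop characteristic equation is s² + (7.8 + 9.6·0.032)s + 9.6·26.6 = 0.
That is s² + 8.107s + 255.4 = 0, so ω_n = 15.98 rad/s and ζ = 8.107/(2·15.98) = 0.2537.
%OS = 100·exp(−πζ/√(1−ζ²)) = 43.9%.

43.9%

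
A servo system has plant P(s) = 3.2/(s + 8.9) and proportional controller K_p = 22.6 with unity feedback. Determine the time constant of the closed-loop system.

τ = 0.0123 s

Closed-loop transfer function: T(s) = K_p·P(s)/(1 + K_p·P(s)) = 72.32/(s + 8.9 + 72.32) = 72.32/(s + 81.22).
Time constant τ = 1/81.22 = 0.0123 s.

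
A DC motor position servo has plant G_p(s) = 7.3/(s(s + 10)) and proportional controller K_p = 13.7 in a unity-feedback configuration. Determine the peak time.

T_p = 0.363 s

Closed-loop characteristic equation: s² + 10s + 100 = 0, so ω_n = 10 rad/s and ζ = 10/(2·10) = 0.5.
Damped frequency ω_d = ω_n√(1−ζ²) = 8.661 rad/s, so peak time T_p = π/ω_d = 0.363 s.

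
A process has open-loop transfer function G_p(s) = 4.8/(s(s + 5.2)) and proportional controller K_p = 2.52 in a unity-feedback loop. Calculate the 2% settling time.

T_s ≈ 1.54 s

Closed-loop characteristic equation: s² + 5.2s + 12.1 = 0, so ω_n = 3.478 rad/s and ζ = 5.2/(2·3.478) = 0.7476.
2% settling time T_s ≈ 4/(ζω_n) = 4/2.6 = 1.54 s.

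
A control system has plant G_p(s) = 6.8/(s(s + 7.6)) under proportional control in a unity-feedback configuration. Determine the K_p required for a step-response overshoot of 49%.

From %OS = 100·exp(−πζ/√(1−ζ²)) = 49%, ζ = −ln(0.49)/√(π²+ln²(0.49)) = 0.2214.
Characteristic equation s² + 7.6s + 6.8K_p = 0 gives ζ = 7.6/(2√(6.8K_p)).
Setting ζ = 0.2214: √(6.8K_p) = 7.6/(2·0.2214) = 17.16, so K_p = 294.5/6.8 = 43.3.

K_p = 43.3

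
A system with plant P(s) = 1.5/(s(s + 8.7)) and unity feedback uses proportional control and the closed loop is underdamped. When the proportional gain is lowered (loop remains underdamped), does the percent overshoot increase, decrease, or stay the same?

decrease

ζ = 8.7/(2√(1.5K_p)) rises as K_p falls; higher damping means less overshoot.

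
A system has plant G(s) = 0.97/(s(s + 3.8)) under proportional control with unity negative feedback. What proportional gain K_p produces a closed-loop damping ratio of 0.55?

K_p = 12.3

Closed-loop characteristic equation: s² + 3.8s + K_p·0.97 = 0.
So ω_n = √(0.97K_p) and 2ζω_n = 3.8, giving ζ = 3.8/(2√(0.97K_p)).
Setting ζ = 0.55: √(0.97K_p) = 3.8/(2·0.55) = 3.455, so K_p = 11.93/0.97 = 12.3.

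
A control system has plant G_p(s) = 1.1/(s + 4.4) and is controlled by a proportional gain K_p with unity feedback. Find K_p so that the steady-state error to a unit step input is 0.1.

K_p = 36

Steady-state error for a unit step on this type-0 loop is 1/(1 + K_p·G_p(0)).
G_p(0) = 0.25. Require 1/(1 + K_p·0.25) = 0.1, so 1 + 0.25·K_p = 10.
K_p = (10 − 1)/0.25 = 36.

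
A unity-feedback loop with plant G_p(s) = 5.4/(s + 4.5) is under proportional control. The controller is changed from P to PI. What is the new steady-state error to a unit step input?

0

Adding integral action puts a pole at s = 0 in the forward path, raising the system type to 1; a type-1 loop has zero steady-state error to a step.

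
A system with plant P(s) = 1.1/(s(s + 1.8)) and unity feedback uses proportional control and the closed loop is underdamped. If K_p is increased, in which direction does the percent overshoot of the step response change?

increase

ζ = 1.8/(2√(1.1K_p)) decreases as K_p grows; lower damping means more overshoot.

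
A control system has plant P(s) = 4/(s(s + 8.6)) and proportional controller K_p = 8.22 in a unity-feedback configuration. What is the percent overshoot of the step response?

2.84%

Closed-loop characteristic equation: s² + 8.6s + 32.88 = 0, so ω_n = 5.734 rad/s and ζ = 8.6/(2·5.734) = 0.7499.
%OS = 100·exp(−πζ/√(1−ζ²)) = 100·exp(−π·0.7499/√0.4377) = 2.84%.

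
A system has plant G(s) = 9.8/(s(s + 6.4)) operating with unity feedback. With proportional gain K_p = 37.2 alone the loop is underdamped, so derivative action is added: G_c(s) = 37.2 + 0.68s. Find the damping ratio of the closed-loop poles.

Forward path: (37.2 + 0.68s)·9.8/(s(s+6.4)). The closed-loop characteristic equation is s² + (6.4 + 9.8·0.68)s + 9.8·37.2 = 0.
That is s² + 13.06s + 364.6 = 0, so ω_n = 19.09 rad/s and ζ = 13.06/(2·19.09) = 0.3421.

ζ = 0.342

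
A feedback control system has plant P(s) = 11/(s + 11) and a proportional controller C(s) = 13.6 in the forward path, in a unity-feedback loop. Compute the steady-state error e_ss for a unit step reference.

0.0685

The loop is type 0. Static position error constant K_pos = C(0)·P(0) = 13.6·1 = 13.6.
Steady-state error to a unit step: e_ss = 1/(1+K_pos) = 1/14.6 = 0.0685.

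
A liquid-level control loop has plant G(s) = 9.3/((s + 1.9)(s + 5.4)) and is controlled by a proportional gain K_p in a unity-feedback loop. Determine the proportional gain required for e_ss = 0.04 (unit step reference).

K_p = 26.5

For a type-0 loop with proportional control, e_ss = 1/(1 + K_p·G(0)).
G(0) = 0.9064. Require 1/(1 + K_p·0.9064) = 0.04, so 1 + 0.9064·K_p = 25.
K_p = (25 − 1)/0.9064 = 26.5.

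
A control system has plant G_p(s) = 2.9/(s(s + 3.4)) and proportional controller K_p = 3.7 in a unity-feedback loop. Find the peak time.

Closed-loop characteristic equation: s² + 3.4s + 10.73 = 0, so ω_n = 3.276 rad/s and ζ = 3.4/(2·3.276) = 0.519.
Damped frequency ω_d = ω_n√(1−ζ²) = 2.8 rad/s, so peak time T_p = π/ω_d = 1.12 s.

T_p = 1.12 s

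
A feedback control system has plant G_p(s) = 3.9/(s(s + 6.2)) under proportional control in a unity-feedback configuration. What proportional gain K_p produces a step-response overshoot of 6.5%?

K_p = 5.72

From %OS = 100·exp(−πζ/√(1−ζ²)) = 6.5%, ζ = −ln(0.065)/√(π²+ln²(0.065)) = 0.6564.
Characteristic equation s² + 6.2s + 3.9K_p = 0 gives ζ = 6.2/(2√(3.9K_p)).
Setting ζ = 0.6564: √(3.9K_p) = 6.2/(2·0.6564) = 4.723, so K_p = 22.3/3.9 = 5.72.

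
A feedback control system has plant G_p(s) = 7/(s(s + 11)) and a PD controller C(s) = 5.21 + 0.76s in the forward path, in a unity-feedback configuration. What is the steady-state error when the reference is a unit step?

0

The open loop C(s)G_p(s) has a pole at the origin (type 1), so the static position error constant is infinite and e_ss = 1/(1+∞) = 0.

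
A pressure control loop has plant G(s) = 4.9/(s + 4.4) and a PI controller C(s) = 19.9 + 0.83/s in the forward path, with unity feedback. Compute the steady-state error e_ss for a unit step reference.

The open loop C(s)G(s) has a pole at the origin (type 1), so the static position error constant is infinite and e_ss = 1/(1+∞) = 0.

0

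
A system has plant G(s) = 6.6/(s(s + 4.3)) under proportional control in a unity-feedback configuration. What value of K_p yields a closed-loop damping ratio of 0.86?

Closed-loop characteristic equation: s² + 4.3s + K_p·6.6 = 0.
So ω_n = √(6.6K_p) and 2ζω_n = 4.3, giving ζ = 4.3/(2√(6.6K_p)).
Setting ζ = 0.86: √(6.6K_p) = 4.3/(2·0.86) = 2.5, so K_p = 6.25/6.6 = 0.947.

K_p = 0.947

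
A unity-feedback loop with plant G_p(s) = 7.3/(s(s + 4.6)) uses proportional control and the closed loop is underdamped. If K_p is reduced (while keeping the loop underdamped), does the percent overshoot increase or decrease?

decrease

ζ = 4.6/(2√(7.3K_p)) rises as K_p falls; higher damping means less overshoot.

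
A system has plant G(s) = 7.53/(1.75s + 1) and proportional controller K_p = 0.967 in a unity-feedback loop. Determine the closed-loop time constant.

Closed loop: T(s) = K_p·G/(1+K_p·G) = 7.282/(1.75s + 1 + 7.282), with pole at s = −(1 + 7.282)/1.75 = −4.732.
Closed-loop time constant τ = 1/4.732 = 0.211 s.

τ = 0.211 s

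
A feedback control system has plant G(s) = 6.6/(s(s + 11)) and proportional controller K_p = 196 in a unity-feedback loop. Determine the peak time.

The closed-loop denominator s² + 11s + 1294 gives ω_n = √1294 = 35.97 and ζ = 11/(2ω_n) = 0.1529.
Damped frequency ω_d = ω_n√(1−ζ²) = 35.54 rad/s, so peak time T_p = π/ω_d = 0.0884 s.

T_p = 0.0884 s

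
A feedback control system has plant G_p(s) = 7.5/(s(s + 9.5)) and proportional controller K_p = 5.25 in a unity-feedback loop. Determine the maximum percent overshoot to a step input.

2.63%

The closed-loop denominator s² + 9.5s + 39.38 gives ω_n = √39.38 = 6.275 and ζ = 9.5/(2ω_n) = 0.757.
%OS = 100·exp(−πζ/√(1−ζ²)) = 100·exp(−π·0.757/√0.427) = 2.63%.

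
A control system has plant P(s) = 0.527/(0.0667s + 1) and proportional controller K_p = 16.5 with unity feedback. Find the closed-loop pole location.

s = -145.4

Closed loop: T(s) = K_p·P/(1+K_p·P) = 8.696/(0.0667s + 1 + 8.696), with pole at s = −(1 + 8.696)/0.0667 = −145.4.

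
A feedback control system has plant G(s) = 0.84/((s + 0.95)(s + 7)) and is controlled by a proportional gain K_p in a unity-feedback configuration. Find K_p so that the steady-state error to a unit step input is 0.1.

Steady-state error for a unit step on this type-0 loop is 1/(1 + K_p·G(0)).
G(0) = 0.1263. Require 1/(1 + K_p·0.1263) = 0.1, so 1 + 0.1263·K_p = 10.
K_p = (10 − 1)/0.1263 = 71.2.

K_p = 71.2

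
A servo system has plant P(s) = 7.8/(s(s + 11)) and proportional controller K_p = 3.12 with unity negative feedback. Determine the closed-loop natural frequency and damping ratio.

ω_n = 4.93 rad/s, ζ = 1.11

With unity feedback the closed-loop characteristic equation is s² + 11s + 3.12·7.8 = s² + 11s + 24.34 = 0.
So ω_n² = 24.34 ⇒ ω_n = 4.933 rad/s, and ζ = 11/(2ω_n) = 1.11.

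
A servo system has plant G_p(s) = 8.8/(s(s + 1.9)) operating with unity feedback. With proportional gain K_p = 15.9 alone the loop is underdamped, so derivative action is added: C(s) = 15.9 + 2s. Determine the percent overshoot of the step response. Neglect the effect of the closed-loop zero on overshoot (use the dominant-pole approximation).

Forward path: (15.9 + 2s)·8.8/(s(s+1.9)). The closed-loop characteristic equation is s² + (1.9 + 8.8·2)s + 8.8·15.9 = 0.
That is s² + 19.5s + 139.9 = 0, so ω_n = 11.83 rad/s and ζ = 19.5/(2·11.83) = 0.8243.
%OS = 100·exp(−πζ/√(1−ζ²)) = 1.03%.

1.03%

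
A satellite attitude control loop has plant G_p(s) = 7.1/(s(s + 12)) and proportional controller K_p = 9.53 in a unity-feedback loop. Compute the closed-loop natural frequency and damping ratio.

The closed-loop denominator is s(s+12) + 9.53·7.1 = s² + 12s + 67.66.
Matching s² + 2ζω_n s + ω_n²: ω_n = √67.66 = 8.226 rad/s and 2ζω_n = 12, so ζ = 12/(2·8.226) = 0.729.

ω_n = 8.23 rad/s, ζ = 0.729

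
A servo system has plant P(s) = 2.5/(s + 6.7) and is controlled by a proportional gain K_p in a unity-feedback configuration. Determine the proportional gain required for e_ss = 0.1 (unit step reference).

The loop is type 0, so e_ss(step) = 1/(1 + K_pos) with K_pos = K_p·P(0).
P(0) = 0.3731. Require 1/(1 + K_p·0.3731) = 0.1, so 1 + 0.3731·K_p = 10.
K_p = (10 − 1)/0.3731 = 24.1.

K_p = 24.1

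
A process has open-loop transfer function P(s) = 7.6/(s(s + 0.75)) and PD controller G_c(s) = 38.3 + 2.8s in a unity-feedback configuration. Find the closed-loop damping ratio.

Forward path: (38.3 + 2.8s)·7.6/(s(s+0.75)). The closed-loop characteristic equation is s² + (0.75 + 7.6·2.8)s + 7.6·38.3 = 0.
That is s² + 22.03s + 291.1 = 0, so ω_n = 17.06 rad/s and ζ = 22.03/(2·17.06) = 0.6456.

ζ = 0.646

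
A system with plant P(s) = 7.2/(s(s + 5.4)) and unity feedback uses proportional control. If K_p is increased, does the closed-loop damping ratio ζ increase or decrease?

decrease

ζ = 5.4/(2√(7.2K_p)); increasing K_p raises the denominator, so ζ falls.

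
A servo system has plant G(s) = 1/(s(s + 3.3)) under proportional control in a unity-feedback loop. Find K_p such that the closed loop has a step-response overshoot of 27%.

K_p = 18.4

From %OS = 100·exp(−πζ/√(1−ζ²)) = 27%, ζ = −ln(0.27)/√(π²+ln²(0.27)) = 0.3847.
Characteristic equation s² + 3.3s + 1K_p = 0 gives ζ = 3.3/(2√(1K_p)).
Setting ζ = 0.3847: √(1K_p) = 3.3/(2·0.3847) = 4.289, so K_p = 18.4/1 = 18.4.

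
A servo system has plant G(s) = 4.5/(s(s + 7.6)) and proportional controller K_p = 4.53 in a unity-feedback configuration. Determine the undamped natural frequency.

ω_n = 4.51 rad/s

The closed-loop denominator is s(s+7.6) + 4.53·4.5 = s² + 7.6s + 20.39.
So ω_n² = 20.39 ⇒ ω_n = 4.515 rad/s, and ζ = 7.6/(2ω_n) = 0.842.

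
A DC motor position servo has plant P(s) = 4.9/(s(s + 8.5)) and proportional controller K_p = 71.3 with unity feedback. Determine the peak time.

From 1 + K_pP(s) = 0: s² + 8.5s + 349.4 = 0 ⇒ ω_n = 18.69, ζ = 0.2274.
Damped frequency ω_d = ω_n√(1−ζ²) = 18.2 rad/s, so peak time T_p = π/ω_d = 0.173 s.

T_p = 0.173 s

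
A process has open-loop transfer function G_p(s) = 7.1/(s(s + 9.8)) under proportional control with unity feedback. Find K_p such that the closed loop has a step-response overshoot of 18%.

From %OS = 100·exp(−πζ/√(1−ζ²)) = 18%, ζ = −ln(0.18)/√(π²+ln²(0.18)) = 0.4791.
Characteristic equation s² + 9.8s + 7.1K_p = 0 gives ζ = 9.8/(2√(7.1K_p)).
Setting ζ = 0.4791: √(7.1K_p) = 9.8/(2·0.4791) = 10.23, so K_p = 104.6/7.1 = 14.7.

K_p = 14.7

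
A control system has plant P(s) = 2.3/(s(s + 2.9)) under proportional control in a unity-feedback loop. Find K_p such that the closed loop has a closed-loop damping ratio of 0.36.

Closed-loop characteristic equation: s² + 2.9s + K_p·2.3 = 0.
So ω_n = √(2.3K_p) and 2ζω_n = 2.9, giving ζ = 2.9/(2√(2.3K_p)).
Setting ζ = 0.36: √(2.3K_p) = 2.9/(2·0.36) = 4.028, so K_p = 16.22/2.3 = 7.05.

K_p = 7.05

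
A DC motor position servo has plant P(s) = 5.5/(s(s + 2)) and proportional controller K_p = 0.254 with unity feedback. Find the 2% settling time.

T_s ≈ 4 s

From 1 + K_pP(s) = 0: s² + 2s + 1.397 = 0 ⇒ ω_n = 1.182, ζ = 0.8461.
2% settling time T_s ≈ 4/(ζω_n) = 4/1 = 4 s.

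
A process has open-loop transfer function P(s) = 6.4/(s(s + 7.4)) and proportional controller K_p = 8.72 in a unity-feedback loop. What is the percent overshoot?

16.7%

From 1 + K_pP(s) = 0: s² + 7.4s + 55.81 = 0 ⇒ ω_n = 7.47, ζ = 0.4953.
%OS = 100·exp(−πζ/√(1−ζ²)) = 100·exp(−π·0.4953/√0.7547) = 16.7%.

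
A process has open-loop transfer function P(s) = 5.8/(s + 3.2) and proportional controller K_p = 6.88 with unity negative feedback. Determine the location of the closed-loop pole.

s = -43.1

Closed-loop transfer function: T(s) = K_p·P(s)/(1 + K_p·P(s)) = 39.9/(s + 3.2 + 39.9) = 39.9/(s + 43.1).
The closed-loop pole is at s = −43.1.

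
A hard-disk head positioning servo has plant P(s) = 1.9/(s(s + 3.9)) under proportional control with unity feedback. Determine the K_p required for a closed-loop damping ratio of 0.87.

Closed-loop characteristic equation: s² + 3.9s + K_p·1.9 = 0.
So ω_n = √(1.9K_p) and 2ζω_n = 3.9, giving ζ = 3.9/(2√(1.9K_p)).
Setting ζ = 0.87: √(1.9K_p) = 3.9/(2·0.87) = 2.241, so K_p = 5.024/1.9 = 2.64.

K_p = 2.64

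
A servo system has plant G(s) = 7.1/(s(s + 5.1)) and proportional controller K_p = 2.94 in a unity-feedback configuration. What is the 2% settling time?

T_s ≈ 1.57 s

The closed-loop denominator s² + 5.1s + 20.87 gives ω_n = √20.87 = 4.569 and ζ = 5.1/(2ω_n) = 0.5581.
2% settling time T_s ≈ 4/(ζω_n) = 4/2.55 = 1.57 s.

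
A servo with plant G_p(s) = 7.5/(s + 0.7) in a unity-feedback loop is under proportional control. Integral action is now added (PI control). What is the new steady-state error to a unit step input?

The integrator makes K_pos = lim_{s→0} C(s)G(s) infinite, so e_ss = 1/(1+K_pos) = 0.

0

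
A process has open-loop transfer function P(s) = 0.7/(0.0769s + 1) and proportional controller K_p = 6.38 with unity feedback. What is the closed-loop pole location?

s = -71.08

Closed loop: T(s) = K_p·P/(1+K_p·P) = 4.466/(0.0769s + 1 + 4.466), with pole at s = −(1 + 4.466)/0.0769 = −71.08.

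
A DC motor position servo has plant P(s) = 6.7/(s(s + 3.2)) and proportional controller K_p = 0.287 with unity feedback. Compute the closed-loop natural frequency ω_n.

ω_n = 1.39 rad/s

1 + K_p·P(s) = 0 gives s² + 3.2s + 1.923 = 0.
So ω_n² = 1.923 ⇒ ω_n = 1.387 rad/s, and ζ = 3.2/(2ω_n) = 1.15.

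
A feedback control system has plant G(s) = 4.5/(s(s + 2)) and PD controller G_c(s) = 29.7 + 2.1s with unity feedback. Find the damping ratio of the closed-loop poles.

ζ = 0.495

Forward path: (29.7 + 2.1s)·4.5/(s(s+2)). The closed-loop characteristic equation is s² + (2 + 4.5·2.1)s + 4.5·29.7 = 0.
That is s² + 11.45s + 133.7 = 0, so ω_n = 11.56 rad/s and ζ = 11.45/(2·11.56) = 0.4952.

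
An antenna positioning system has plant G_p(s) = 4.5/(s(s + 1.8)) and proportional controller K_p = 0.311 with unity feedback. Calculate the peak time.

Closed-loop characteristic equation: s² + 1.8s + 1.399 = 0, so ω_n = 1.183 rad/s and ζ = 1.8/(2·1.183) = 0.7608.
Damped frequency ω_d = ω_n√(1−ζ²) = 0.7678 rad/s, so peak time T_p = π/ω_d = 4.09 s.

T_p = 4.09 s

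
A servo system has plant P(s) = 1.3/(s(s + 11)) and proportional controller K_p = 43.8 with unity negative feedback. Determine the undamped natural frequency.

With unity feedback the closed-loop characteristic equation is s² + 11s + 43.8·1.3 = s² + 11s + 56.94 = 0.
Matching s² + 2ζω_n s + ω_n²: ω_n = √56.94 = 7.546 rad/s and 2ζω_n = 11, so ζ = 11/(2·7.546) = 0.729.

ω_n = 7.55 rad/s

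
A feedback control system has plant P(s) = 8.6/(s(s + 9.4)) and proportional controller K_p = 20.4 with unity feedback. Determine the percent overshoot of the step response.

30.4%

From 1 + K_pP(s) = 0: s² + 9.4s + 175.4 = 0 ⇒ ω_n = 13.25, ζ = 0.3548.
%OS = 100·exp(−πζ/√(1−ζ²)) = 100·exp(−π·0.3548/√0.8741) = 30.4%.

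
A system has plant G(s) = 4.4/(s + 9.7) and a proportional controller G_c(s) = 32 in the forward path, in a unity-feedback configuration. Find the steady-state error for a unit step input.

0.0645

The loop is type 0. Static position error constant K_pos = G_c(0)·G(0) = 32·0.4536 = 14.52.
Steady-state error to a unit step: e_ss = 1/(1+K_pos) = 1/15.52 = 0.0645.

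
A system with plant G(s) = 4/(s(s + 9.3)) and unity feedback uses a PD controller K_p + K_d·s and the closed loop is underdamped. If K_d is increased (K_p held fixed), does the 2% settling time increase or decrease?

Characteristic equation s² + (9.3 + 4K_d)s + 4K_p = 0: raising K_d increases ζω_n = (9.3+4K_d)/2 while the loop stays underdamped, so T_s ≈ 4/(ζω_n) decreases.

decrease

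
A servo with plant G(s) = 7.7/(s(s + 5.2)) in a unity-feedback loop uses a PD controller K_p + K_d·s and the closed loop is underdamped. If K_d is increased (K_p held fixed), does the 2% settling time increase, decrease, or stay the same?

decrease

Characteristic equation s² + (5.2 + 7.7K_d)s + 7.7K_p = 0: raising K_d increases ζω_n = (5.2+7.7K_d)/2 while the loop stays underdamped, so T_s ≈ 4/(ζω_n) decreases.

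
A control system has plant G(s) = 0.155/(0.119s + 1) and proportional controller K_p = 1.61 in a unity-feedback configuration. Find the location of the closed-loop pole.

s = -10.5

Closed loop: T(s) = K_p·G/(1+K_p·G) = 0.2496/(0.119s + 1 + 0.2496), with pole at s = −(1 + 0.2496)/0.119 = −10.5.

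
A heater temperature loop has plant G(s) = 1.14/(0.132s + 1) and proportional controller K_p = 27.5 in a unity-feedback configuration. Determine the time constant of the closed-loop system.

Closed loop: T(s) = K_p·G/(1+K_p·G) = 31.35/(0.132s + 1 + 31.35), with pole at s = −(1 + 31.35)/0.132 = −245.1.
Closed-loop time constant τ = 1/245.1 = 0.00408 s.

τ = 0.00408 s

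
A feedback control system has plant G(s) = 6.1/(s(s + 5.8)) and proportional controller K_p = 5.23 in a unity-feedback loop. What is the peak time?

The closed-loop denominator s² + 5.8s + 31.9 gives ω_n = √31.9 = 5.648 and ζ = 5.8/(2ω_n) = 0.5134.
Damped frequency ω_d = ω_n√(1−ζ²) = 4.847 rad/s, so peak time T_p = π/ω_d = 0.648 s.

T_p = 0.648 s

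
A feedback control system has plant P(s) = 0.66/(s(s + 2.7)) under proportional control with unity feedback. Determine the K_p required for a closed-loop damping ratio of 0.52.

K_p = 10.2

Closed-loop characteristic equation: s² + 2.7s + K_p·0.66 = 0.
So ω_n = √(0.66K_p) and 2ζω_n = 2.7, giving ζ = 2.7/(2√(0.66K_p)).
Setting ζ = 0.52: √(0.66K_p) = 2.7/(2·0.52) = 2.596, so K_p = 6.74/0.66 = 10.2.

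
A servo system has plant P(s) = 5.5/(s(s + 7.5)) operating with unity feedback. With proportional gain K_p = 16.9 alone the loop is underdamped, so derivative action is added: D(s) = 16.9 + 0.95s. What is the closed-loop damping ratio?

ζ = 0.66

Forward path: (16.9 + 0.95s)·5.5/(s(s+7.5)). The closed-loop characteristic equation is s² + (7.5 + 5.5·0.95)s + 5.5·16.9 = 0.
That is s² + 12.72s + 92.95 = 0, so ω_n = 9.641 rad/s and ζ = 12.72/(2·9.641) = 0.6599.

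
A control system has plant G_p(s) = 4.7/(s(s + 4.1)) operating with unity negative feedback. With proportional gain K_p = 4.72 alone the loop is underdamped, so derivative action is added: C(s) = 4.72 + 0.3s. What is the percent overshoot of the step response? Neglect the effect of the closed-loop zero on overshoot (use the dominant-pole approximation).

Forward path: (4.72 + 0.3s)·4.7/(s(s+4.1)). The closed-loop characteristic equation is s² + (4.1 + 4.7·0.3)s + 4.7·4.72 = 0.
That is s² + 5.51s + 22.18 = 0, so ω_n = 4.71 rad/s and ζ = 5.51/(2·4.71) = 0.5849.
%OS = 100·exp(−πζ/√(1−ζ²)) = 10.4%.

10.4%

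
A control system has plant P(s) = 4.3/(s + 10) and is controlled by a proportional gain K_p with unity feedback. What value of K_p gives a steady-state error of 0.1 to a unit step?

K_p = 20.9

The loop is type 0, so e_ss(step) = 1/(1 + K_pos) with K_pos = K_p·P(0).
P(0) = 0.43. Require 1/(1 + K_p·0.43) = 0.1, so 1 + 0.43·K_p = 10.
K_p = (10 − 1)/0.43 = 20.9.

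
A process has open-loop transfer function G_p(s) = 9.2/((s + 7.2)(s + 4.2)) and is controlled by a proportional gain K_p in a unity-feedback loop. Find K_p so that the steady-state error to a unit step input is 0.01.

Steady-state error for a unit step on this type-0 loop is 1/(1 + K_p·G_p(0)).
G_p(0) = 0.3042. Require 1/(1 + K_p·0.3042) = 0.01, so 1 + 0.3042·K_p = 100.
K_p = (100 − 1)/0.3042 = 325.

K_p = 325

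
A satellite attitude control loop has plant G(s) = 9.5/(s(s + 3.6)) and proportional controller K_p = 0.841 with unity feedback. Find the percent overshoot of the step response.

The closed-loop denominator s² + 3.6s + 7.989 gives ω_n = √7.989 = 2.827 and ζ = 3.6/(2ω_n) = 0.6368.
%OS = 100·exp(−πζ/√(1−ζ²)) = 100·exp(−π·0.6368/√0.5945) = 7.47%.

7.47%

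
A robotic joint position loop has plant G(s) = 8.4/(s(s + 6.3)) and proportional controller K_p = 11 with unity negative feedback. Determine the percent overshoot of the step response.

The closed-loop denominator s² + 6.3s + 92.4 gives ω_n = √92.4 = 9.612 and ζ = 6.3/(2ω_n) = 0.3277.
%OS = 100·exp(−πζ/√(1−ζ²)) = 100·exp(−π·0.3277/√0.8926) = 33.6%.

33.6%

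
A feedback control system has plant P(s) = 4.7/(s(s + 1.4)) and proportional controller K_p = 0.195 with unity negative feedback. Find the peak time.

T_p = 4.81 s

From 1 + K_pP(s) = 0: s² + 1.4s + 0.9165 = 0 ⇒ ω_n = 0.9573, ζ = 0.7312.
Damped frequency ω_d = ω_n√(1−ζ²) = 0.6531 rad/s, so peak time T_p = π/ω_d = 4.81 s.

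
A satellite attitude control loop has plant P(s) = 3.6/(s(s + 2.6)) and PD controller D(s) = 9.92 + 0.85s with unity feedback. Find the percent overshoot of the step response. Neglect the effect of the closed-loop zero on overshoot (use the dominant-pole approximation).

Forward path: (9.92 + 0.85s)·3.6/(s(s+2.6)). The closed-loop characteristic equation is s² + (2.6 + 3.6·0.85)s + 3.6·9.92 = 0.
That is s² + 5.66s + 35.71 = 0, so ω_n = 5.976 rad/s and ζ = 5.66/(2·5.976) = 0.4736.
%OS = 100·exp(−πζ/√(1−ζ²)) = 18.5%.

18.5%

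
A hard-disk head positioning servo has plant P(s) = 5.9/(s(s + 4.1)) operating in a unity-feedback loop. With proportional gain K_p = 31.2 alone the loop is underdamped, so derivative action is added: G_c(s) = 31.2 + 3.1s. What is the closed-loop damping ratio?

Forward path: (31.2 + 3.1s)·5.9/(s(s+4.1)). The closed-loop characteristic equation is s² + (4.1 + 5.9·3.1)s + 5.9·31.2 = 0.
That is s² + 22.39s + 184.1 = 0, so ω_n = 13.57 rad/s and ζ = 22.39/(2·13.57) = 0.8251.

ζ = 0.825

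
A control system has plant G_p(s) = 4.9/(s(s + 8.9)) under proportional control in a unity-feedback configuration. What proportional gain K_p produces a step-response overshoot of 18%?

From %OS = 100·exp(−πζ/√(1−ζ²)) = 18%, ζ = −ln(0.18)/√(π²+ln²(0.18)) = 0.4791.
Characteristic equation s² + 8.9s + 4.9K_p = 0 gives ζ = 8.9/(2√(4.9K_p)).
Setting ζ = 0.4791: √(4.9K_p) = 8.9/(2·0.4791) = 9.288, so K_p = 86.27/4.9 = 17.6.

K_p = 17.6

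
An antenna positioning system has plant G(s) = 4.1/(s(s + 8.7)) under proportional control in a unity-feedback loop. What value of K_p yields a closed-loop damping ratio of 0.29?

Closed-loop characteristic equation: s² + 8.7s + K_p·4.1 = 0.
So ω_n = √(4.1K_p) and 2ζω_n = 8.7, giving ζ = 8.7/(2√(4.1K_p)).
Setting ζ = 0.29: √(4.1K_p) = 8.7/(2·0.29) = 15, so K_p = 225/4.1 = 54.9.

K_p = 54.9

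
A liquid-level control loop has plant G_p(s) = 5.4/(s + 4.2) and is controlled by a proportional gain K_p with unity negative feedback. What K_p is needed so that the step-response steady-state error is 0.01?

Steady-state error for a unit step on this type-0 loop is 1/(1 + K_p·G_p(0)).
G_p(0) = 1.286. Require 1/(1 + K_p·1.286) = 0.01, so 1 + 1.286·K_p = 100.
K_p = (100 − 1)/1.286 = 77.

K_p = 77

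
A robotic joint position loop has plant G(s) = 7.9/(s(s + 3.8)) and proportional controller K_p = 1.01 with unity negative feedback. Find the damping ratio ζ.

With unity feedback the closed-loop characteristic equation is s² + 3.8s + 1.01·7.9 = s² + 3.8s + 7.979 = 0.
Matching s² + 2ζω_n s + ω_n²: ω_n = √7.979 = 2.825 rad/s and 2ζω_n = 3.8, so ζ = 3.8/(2·2.825) = 0.673.

ζ = 0.673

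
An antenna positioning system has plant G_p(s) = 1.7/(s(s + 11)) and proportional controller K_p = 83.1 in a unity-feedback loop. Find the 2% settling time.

From 1 + K_pG_p(s) = 0: s² + 11s + 141.3 = 0 ⇒ ω_n = 11.89, ζ = 0.4627.
2% settling time T_s ≈ 4/(ζω_n) = 4/5.5 = 0.727 s.

T_s ≈ 0.727 s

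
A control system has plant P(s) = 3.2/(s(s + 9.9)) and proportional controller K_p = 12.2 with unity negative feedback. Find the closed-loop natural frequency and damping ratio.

1 + K_p·P(s) = 0 gives s² + 9.9s + 39.04 = 0.
Matching s² + 2ζω_n s + ω_n²: ω_n = √39.04 = 6.248 rad/s and 2ζω_n = 9.9, so ζ = 9.9/(2·6.248) = 0.792.

ω_n = 6.25 rad/s, ζ = 0.792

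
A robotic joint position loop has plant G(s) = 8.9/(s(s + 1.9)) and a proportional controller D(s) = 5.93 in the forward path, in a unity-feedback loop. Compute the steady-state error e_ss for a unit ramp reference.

0.036

The loop has one pole at the origin (type 1). Velocity error constant K_v = lim_{s→0} s·D(s)G(s) = 5.93·8.9/1.9 = 27.78.
Steady-state error to a unit ramp: e_ss = 1/K_v = 0.036.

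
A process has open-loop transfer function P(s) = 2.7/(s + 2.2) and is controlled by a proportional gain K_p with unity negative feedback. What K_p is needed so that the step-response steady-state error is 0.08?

K_p = 9.37

Steady-state error for a unit step on this type-0 loop is 1/(1 + K_p·P(0)).
P(0) = 1.227. Require 1/(1 + K_p·1.227) = 0.08, so 1 + 1.227·K_p = 12.5.
K_p = (12.5 − 1)/1.227 = 9.37.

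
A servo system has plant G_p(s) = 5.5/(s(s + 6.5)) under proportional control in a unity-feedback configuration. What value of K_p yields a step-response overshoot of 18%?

From %OS = 100·exp(−πζ/√(1−ζ²)) = 18%, ζ = −ln(0.18)/√(π²+ln²(0.18)) = 0.4791.
Characteristic equation s² + 6.5s + 5.5K_p = 0 gives ζ = 6.5/(2√(5.5K_p)).
Setting ζ = 0.4791: √(5.5K_p) = 6.5/(2·0.4791) = 6.783, so K_p = 46.01/5.5 = 8.37.

K_p = 8.37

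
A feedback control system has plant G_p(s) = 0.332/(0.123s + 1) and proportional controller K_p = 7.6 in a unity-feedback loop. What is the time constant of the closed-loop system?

τ = 0.0349 s

Closed loop: T(s) = K_p·G_p/(1+K_p·G_p) = 2.523/(0.123s + 1 + 2.523), with pole at s = −(1 + 2.523)/0.123 = −28.64.
Closed-loop time constant τ = 1/28.64 = 0.0349 s.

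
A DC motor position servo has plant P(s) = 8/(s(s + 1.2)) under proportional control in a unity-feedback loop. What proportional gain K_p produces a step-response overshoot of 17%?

From %OS = 100·exp(−πζ/√(1−ζ²)) = 17%, ζ = −ln(0.17)/√(π²+ln²(0.17)) = 0.4913.
Characteristic equation s² + 1.2s + 8K_p = 0 gives ζ = 1.2/(2√(8K_p)).
Setting ζ = 0.4913: √(8K_p) = 1.2/(2·0.4913) = 1.221, so K_p = 1.492/8 = 0.186.

K_p = 0.186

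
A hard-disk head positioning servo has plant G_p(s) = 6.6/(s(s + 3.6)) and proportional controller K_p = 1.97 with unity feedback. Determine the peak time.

T_p = 1.01 s

From 1 + K_pG_p(s) = 0: s² + 3.6s + 13 = 0 ⇒ ω_n = 3.606, ζ = 0.4992.
Damped frequency ω_d = ω_n√(1−ζ²) = 3.124 rad/s, so peak time T_p = π/ω_d = 1.01 s.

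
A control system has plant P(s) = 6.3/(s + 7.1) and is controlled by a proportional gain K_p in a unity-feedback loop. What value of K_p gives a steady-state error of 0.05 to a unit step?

K_p = 21.4

The loop is type 0, so e_ss(step) = 1/(1 + K_pos) with K_pos = K_p·P(0).
P(0) = 0.8873. Require 1/(1 + K_p·0.8873) = 0.05, so 1 + 0.8873·K_p = 20.
K_p = (20 − 1)/0.8873 = 21.4.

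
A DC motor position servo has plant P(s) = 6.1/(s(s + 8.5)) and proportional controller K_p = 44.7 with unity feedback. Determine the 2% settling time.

T_s ≈ 0.941 s

The closed-loop denominator s² + 8.5s + 272.7 gives ω_n = √272.7 = 16.51 and ζ = 8.5/(2ω_n) = 0.2574.
2% settling time T_s ≈ 4/(ζω_n) = 4/4.25 = 0.941 s.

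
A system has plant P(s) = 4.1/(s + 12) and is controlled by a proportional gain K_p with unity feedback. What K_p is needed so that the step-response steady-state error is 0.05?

For a type-0 loop with proportional control, e_ss = 1/(1 + K_p·P(0)).
P(0) = 0.3417. Require 1/(1 + K_p·0.3417) = 0.05, so 1 + 0.3417·K_p = 20.
K_p = (20 − 1)/0.3417 = 55.6.

K_p = 55.6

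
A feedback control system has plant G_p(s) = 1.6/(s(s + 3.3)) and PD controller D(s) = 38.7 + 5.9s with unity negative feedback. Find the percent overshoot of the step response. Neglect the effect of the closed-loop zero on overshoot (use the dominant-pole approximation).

Forward path: (38.7 + 5.9s)·1.6/(s(s+3.3)). The closed-loop characteristic equation is s² + (3.3 + 1.6·5.9)s + 1.6·38.7 = 0.
That is s² + 12.74s + 61.92 = 0, so ω_n = 7.869 rad/s and ζ = 12.74/(2·7.869) = 0.8095.
%OS = 100·exp(−πζ/√(1−ζ²)) = 1.31%.

1.31%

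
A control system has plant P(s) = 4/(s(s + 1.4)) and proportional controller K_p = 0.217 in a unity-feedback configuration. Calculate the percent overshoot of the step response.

Closed-loop characteristic equation: s² + 1.4s + 0.868 = 0, so ω_n = 0.9317 rad/s and ζ = 1.4/(2·0.9317) = 0.7513.
%OS = 100·exp(−πζ/√(1−ζ²)) = 100·exp(−π·0.7513/√0.4355) = 2.8%.

2.8%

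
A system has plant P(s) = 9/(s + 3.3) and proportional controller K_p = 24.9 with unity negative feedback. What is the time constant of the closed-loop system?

τ = 0.0044 s

Closed-loop transfer function: T(s) = K_p·P(s)/(1 + K_p·P(s)) = 224.1/(s + 3.3 + 224.1) = 224.1/(s + 227.4).
Time constant τ = 1/227.4 = 0.0044 s.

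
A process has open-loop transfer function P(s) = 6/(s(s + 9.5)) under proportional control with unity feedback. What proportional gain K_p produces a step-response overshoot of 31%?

K_p = 30.8

From %OS = 100·exp(−πζ/√(1−ζ²)) = 31%, ζ = −ln(0.31)/√(π²+ln²(0.31)) = 0.3493.
Characteristic equation s² + 9.5s + 6K_p = 0 gives ζ = 9.5/(2√(6K_p)).
Setting ζ = 0.3493: √(6K_p) = 9.5/(2·0.3493) = 13.6, so K_p = 184.9/6 = 30.8.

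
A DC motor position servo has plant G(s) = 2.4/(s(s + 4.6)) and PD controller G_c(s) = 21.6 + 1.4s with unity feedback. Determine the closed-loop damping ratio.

ζ = 0.553

Forward path: (21.6 + 1.4s)·2.4/(s(s+4.6)). The closed-loop characteristic equation is s² + (4.6 + 2.4·1.4)s + 2.4·21.6 = 0.
That is s² + 7.96s + 51.84 = 0, so ω_n = 7.2 rad/s and ζ = 7.96/(2·7.2) = 0.5528.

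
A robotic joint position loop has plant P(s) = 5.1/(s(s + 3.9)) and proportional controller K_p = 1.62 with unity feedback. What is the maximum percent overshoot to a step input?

From 1 + K_pP(s) = 0: s² + 3.9s + 8.262 = 0 ⇒ ω_n = 2.874, ζ = 0.6784.
%OS = 100·exp(−πζ/√(1−ζ²)) = 100·exp(−π·0.6784/√0.5398) = 5.5%.

5.5%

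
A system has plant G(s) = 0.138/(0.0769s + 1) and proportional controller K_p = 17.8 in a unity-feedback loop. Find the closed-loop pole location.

Closed loop: T(s) = K_p·G/(1+K_p·G) = 2.456/(0.0769s + 1 + 2.456), with pole at s = −(1 + 2.456)/0.0769 = −44.95.

s = -44.95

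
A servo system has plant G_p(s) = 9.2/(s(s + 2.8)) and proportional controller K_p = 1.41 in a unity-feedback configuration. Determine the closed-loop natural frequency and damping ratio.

With unity feedback the closed-loop characteristic equation is s² + 2.8s + 1.41·9.2 = s² + 2.8s + 12.97 = 0.
Matching s² + 2ζω_n s + ω_n²: ω_n = √12.97 = 3.602 rad/s and 2ζω_n = 2.8, so ζ = 2.8/(2·3.602) = 0.389.

ω_n = 3.6 rad/s, ζ = 0.389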